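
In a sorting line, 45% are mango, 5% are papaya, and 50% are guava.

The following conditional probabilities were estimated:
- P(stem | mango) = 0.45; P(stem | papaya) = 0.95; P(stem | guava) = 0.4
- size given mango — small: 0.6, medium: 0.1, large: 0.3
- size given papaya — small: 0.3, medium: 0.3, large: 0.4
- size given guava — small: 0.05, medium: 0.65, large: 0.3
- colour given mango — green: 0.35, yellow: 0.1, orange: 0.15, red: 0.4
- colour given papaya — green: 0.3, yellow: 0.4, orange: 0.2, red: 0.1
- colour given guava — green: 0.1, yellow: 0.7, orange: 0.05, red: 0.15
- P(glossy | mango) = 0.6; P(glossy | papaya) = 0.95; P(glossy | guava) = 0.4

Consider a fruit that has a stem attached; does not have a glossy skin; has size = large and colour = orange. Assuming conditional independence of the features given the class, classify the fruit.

mango: 0.45 × 0.45 × 0.3 × 0.15 × (1−0.6) = 0.003645
papaya: 0.05 × 0.95 × 0.4 × 0.2 × (1−0.95) = 0.00019
guava: 0.5 × 0.4 × 0.3 × 0.05 × (1−0.4) = 0.0018
Highest score → mango.

mango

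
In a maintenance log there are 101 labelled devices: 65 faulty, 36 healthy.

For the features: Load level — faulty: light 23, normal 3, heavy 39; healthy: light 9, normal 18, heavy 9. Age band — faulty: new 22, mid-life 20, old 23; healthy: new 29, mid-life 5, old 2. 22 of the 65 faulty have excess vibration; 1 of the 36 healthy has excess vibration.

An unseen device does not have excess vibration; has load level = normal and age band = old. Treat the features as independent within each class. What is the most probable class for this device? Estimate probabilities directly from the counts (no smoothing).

healthy

faulty: (65/101) × (3/65) × (23/65) × (43/65) ≈ 0.00695296
healthy: (36/101) × (18/36) × (2/36) × (35/36) ≈ 0.00962596
Highest score → healthy.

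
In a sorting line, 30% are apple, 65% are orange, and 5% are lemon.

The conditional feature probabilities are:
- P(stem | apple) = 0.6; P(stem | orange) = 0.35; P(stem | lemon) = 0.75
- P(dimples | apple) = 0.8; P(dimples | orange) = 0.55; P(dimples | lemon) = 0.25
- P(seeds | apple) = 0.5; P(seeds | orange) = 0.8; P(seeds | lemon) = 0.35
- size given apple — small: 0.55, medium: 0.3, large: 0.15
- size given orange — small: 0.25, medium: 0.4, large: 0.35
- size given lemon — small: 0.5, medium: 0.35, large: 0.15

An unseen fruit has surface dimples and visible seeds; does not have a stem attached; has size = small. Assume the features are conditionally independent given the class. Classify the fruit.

apple: 0.3 × (1−0.6) × 0.8 × 0.5 × 0.55 = 0.0264
orange: 0.65 × (1−0.35) × 0.55 × 0.8 × 0.25 = 0.046475
lemon: 0.05 × (1−0.75) × 0.25 × 0.35 × 0.5 = 0.000546875
Highest score → orange.

orange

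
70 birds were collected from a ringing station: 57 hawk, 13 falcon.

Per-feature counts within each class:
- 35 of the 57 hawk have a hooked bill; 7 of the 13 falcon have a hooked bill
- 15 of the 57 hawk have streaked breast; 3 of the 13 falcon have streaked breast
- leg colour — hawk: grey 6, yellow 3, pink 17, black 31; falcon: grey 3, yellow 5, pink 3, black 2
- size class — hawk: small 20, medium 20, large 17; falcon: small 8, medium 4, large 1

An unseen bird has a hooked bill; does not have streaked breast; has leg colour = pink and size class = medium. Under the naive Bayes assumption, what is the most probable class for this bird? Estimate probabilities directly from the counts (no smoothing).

hawk

hawk: (57/70) × (35/57) × (42/57) × (17/57) × (20/57) ≈ 0.0385544
falcon: (13/70) × (7/13) × (10/13) × (3/13) × (4/13) ≈ 0.00546199
Highest score → hawk.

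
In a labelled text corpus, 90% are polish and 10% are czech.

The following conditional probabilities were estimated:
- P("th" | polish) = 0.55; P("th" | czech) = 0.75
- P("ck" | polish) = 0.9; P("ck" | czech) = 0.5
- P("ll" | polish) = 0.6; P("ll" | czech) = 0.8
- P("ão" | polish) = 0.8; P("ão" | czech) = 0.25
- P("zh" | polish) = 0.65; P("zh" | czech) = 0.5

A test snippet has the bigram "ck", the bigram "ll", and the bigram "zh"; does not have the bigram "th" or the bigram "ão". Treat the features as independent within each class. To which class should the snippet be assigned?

polish

polish: 0.9 × (1−0.55) × 0.9 × 0.6 × (1−0.8) × 0.65 = 0.028431
czech: 0.1 × (1−0.75) × 0.5 × 0.8 × (1−0.25) × 0.5 = 0.00375
Highest score → polish.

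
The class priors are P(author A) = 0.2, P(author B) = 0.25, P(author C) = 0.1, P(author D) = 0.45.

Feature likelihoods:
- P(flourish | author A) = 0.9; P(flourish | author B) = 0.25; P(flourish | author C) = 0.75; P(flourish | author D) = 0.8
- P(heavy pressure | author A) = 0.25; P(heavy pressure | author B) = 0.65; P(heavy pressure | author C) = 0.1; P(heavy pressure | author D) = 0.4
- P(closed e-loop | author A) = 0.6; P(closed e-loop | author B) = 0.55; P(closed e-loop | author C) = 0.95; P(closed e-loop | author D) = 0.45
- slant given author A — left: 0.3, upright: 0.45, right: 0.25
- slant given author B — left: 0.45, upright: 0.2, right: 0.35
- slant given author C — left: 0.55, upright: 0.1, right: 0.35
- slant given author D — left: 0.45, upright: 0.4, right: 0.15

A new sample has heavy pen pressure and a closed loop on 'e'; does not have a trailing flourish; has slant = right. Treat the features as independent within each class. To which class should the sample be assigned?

author B

author A: 0.2 × (1−0.9) × 0.25 × 0.6 × 0.25 = 0.00075
author B: 0.25 × (1−0.25) × 0.65 × 0.55 × 0.35 = 0.0234609375
author C: 0.1 × (1−0.75) × 0.1 × 0.95 × 0.35 = 0.00083125
author D: 0.45 × (1−0.8) × 0.4 × 0.45 × 0.15 = 0.00243
Highest score → author B.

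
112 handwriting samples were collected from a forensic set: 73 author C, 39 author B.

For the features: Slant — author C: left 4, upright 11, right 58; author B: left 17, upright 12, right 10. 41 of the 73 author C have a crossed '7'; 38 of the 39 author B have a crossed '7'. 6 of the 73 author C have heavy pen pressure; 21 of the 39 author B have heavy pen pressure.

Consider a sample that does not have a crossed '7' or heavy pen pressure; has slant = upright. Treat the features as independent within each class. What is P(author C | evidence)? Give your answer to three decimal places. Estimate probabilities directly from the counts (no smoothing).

0.969

author C: (73/112) × (11/73) × (32/73) × (67/73) ≈ 0.0395142
author B: (39/112) × (12/39) × (1/39) × (18/39) ≈ 0.00126796
P(author C | x) = 0.0395142 / 0.04078216 ≈ 0.969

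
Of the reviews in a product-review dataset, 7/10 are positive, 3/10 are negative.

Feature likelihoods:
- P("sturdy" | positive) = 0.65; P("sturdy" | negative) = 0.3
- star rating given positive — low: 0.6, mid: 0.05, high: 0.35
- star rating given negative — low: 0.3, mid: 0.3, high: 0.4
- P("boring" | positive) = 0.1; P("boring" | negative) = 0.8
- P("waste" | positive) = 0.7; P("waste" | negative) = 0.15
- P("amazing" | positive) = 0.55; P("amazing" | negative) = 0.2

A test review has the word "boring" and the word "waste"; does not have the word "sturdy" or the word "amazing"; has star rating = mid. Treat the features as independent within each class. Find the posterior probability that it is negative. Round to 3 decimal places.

positive: 0.7 × (1−0.65) × 0.05 × 0.1 × 0.7 × (1−0.55) = 0.000385875
negative: 0.3 × (1−0.3) × 0.3 × 0.8 × 0.15 × (1−0.2) = 0.006048
P(negative | x) = 0.006048 / 0.006433875 ≈ 0.940

0.940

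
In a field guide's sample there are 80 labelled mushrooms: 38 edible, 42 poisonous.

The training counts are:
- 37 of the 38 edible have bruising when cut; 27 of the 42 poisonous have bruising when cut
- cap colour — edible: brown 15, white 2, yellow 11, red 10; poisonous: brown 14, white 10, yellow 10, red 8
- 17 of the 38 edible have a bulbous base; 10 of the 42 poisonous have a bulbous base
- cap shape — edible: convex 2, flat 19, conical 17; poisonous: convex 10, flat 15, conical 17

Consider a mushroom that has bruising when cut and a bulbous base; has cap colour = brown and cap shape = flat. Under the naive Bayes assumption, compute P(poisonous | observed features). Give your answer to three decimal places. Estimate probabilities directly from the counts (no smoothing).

0.190

edible: (38/80) × (37/38) × (15/38) × (17/38) × (19/38) ≈ 0.0408371
poisonous: (42/80) × (27/42) × (14/42) × (10/42) × (15/42) ≈ 0.00956633
P(poisonous | x) = 0.00956633 / 0.05040343 ≈ 0.190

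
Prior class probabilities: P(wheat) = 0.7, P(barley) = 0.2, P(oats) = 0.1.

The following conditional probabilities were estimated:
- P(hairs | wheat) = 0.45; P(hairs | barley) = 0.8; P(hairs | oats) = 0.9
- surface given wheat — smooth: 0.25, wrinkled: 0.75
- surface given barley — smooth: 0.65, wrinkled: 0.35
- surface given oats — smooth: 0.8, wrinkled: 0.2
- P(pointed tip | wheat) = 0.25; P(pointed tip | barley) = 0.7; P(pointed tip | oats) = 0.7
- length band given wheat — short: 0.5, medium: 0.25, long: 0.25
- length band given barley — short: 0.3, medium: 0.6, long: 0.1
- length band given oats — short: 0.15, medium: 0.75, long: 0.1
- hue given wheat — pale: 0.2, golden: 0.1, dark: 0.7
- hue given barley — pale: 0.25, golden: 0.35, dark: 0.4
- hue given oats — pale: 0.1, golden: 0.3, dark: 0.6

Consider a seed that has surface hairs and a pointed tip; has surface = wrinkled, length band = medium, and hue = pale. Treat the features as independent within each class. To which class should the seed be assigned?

barley

wheat: 0.7 × 0.45 × 0.75 × 0.25 × 0.25 × 0.2 = 0.002953125
barley: 0.2 × 0.8 × 0.35 × 0.7 × 0.6 × 0.25 = 0.00588
oats: 0.1 × 0.9 × 0.2 × 0.7 × 0.75 × 0.1 = 0.000945
Highest score → barley.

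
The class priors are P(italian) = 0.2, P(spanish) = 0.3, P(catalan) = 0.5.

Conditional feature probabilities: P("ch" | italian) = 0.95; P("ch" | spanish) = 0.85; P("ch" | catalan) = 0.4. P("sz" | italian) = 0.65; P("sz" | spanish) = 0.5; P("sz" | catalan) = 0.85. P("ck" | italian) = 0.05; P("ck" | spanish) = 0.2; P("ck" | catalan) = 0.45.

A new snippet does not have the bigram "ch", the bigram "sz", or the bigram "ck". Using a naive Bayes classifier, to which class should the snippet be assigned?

catalan

italian: 0.2 × (1−0.95) × (1−0.65) × (1−0.05) = 0.003325
spanish: 0.3 × (1−0.85) × (1−0.5) × (1−0.2) = 0.018
catalan: 0.5 × (1−0.4) × (1−0.85) × (1−0.45) = 0.02475
Highest score → catalan.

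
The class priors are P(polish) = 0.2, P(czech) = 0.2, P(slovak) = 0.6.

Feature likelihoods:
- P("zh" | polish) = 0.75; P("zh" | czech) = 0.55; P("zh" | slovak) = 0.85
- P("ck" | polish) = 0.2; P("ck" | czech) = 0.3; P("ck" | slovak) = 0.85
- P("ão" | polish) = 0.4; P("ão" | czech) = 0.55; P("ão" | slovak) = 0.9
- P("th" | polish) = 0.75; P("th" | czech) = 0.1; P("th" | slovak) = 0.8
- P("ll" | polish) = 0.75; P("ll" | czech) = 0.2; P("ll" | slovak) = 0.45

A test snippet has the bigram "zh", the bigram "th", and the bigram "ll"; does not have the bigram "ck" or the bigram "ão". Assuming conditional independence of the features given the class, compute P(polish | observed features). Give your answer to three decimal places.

polish: 0.2 × 0.75 × (1−0.2) × (1−0.4) × 0.75 × 0.75 = 0.0405
czech: 0.2 × 0.55 × (1−0.3) × (1−0.55) × 0.1 × 0.2 = 0.000693
slovak: 0.6 × 0.85 × (1−0.85) × (1−0.9) × 0.8 × 0.45 = 0.002754
P(polish | x) = 0.0405 / 0.043947 ≈ 0.922

0.922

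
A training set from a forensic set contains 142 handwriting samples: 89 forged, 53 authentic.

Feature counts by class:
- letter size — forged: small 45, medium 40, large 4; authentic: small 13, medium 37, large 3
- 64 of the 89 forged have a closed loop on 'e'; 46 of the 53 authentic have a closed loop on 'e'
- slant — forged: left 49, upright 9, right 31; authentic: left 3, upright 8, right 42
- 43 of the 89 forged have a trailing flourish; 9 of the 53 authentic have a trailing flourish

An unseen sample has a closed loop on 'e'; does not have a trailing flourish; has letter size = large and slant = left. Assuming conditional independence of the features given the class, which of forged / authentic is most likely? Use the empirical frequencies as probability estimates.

forged

forged: (89/142) × (4/89) × (64/89) × (49/89) × (46/89) ≈ 0.00576415
authentic: (53/142) × (3/53) × (46/53) × (3/53) × (44/53) ≈ 0.000861662
Highest score → forged.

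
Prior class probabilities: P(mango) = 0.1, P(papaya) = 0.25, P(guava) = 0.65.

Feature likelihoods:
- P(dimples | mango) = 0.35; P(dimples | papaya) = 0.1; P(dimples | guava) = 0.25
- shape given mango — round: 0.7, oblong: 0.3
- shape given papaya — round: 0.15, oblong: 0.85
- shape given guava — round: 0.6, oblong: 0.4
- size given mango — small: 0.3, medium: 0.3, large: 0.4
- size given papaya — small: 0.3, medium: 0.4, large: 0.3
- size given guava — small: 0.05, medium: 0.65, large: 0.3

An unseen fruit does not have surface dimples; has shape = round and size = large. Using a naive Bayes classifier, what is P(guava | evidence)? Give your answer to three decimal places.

mango: 0.1 × (1−0.35) × 0.7 × 0.4 = 0.0182
papaya: 0.25 × (1−0.1) × 0.15 × 0.3 = 0.010125
guava: 0.65 × (1−0.25) × 0.6 × 0.3 = 0.08775
P(guava | x) = 0.08775 / 0.116075 ≈ 0.756

0.756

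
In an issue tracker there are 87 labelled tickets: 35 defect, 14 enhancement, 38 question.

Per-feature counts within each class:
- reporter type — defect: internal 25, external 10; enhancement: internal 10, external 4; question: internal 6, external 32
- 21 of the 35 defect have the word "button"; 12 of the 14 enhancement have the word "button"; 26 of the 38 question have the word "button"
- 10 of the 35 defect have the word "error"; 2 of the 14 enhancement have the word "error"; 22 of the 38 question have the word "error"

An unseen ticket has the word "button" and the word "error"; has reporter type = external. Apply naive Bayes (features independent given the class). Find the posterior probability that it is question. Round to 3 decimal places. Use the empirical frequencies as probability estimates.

0.852

defect: (35/87) × (10/35) × (21/35) × (10/35) ≈ 0.0197044
enhancement: (14/87) × (4/14) × (12/14) × (2/14) ≈ 0.00562984
question: (38/87) × (32/38) × (26/38) × (22/38) ≈ 0.1457
P(question | x) = 0.1457 / 0.17103424 ≈ 0.852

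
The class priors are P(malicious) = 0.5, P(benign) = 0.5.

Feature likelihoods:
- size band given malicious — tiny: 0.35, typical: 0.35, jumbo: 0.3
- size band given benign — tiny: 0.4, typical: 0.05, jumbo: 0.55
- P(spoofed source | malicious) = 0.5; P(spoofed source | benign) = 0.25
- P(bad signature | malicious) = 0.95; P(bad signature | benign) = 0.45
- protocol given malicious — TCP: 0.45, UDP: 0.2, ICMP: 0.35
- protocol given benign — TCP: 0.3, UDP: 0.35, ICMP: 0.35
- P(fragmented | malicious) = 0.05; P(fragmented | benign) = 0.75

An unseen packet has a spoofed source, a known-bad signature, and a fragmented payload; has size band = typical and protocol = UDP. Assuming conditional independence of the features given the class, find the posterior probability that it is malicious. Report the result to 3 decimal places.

0.530

malicious: 0.5 × 0.35 × 0.5 × 0.95 × 0.2 × 0.05 = 0.00083125
benign: 0.5 × 0.05 × 0.25 × 0.45 × 0.35 × 0.75 = 0.00073828125
P(malicious | x) = 0.00083125 / 0.00156953125 ≈ 0.530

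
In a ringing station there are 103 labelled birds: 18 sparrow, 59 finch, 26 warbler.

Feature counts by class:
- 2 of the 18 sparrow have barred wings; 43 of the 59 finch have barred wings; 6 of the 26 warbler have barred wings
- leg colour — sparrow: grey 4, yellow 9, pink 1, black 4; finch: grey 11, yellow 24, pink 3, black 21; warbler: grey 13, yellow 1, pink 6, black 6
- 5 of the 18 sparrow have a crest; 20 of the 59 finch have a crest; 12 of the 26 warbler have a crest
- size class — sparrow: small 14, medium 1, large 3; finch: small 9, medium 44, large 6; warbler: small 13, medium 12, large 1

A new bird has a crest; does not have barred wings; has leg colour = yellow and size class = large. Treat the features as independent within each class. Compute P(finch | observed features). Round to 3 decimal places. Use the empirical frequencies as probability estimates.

0.369

sparrow: (18/103) × (16/18) × (9/18) × (5/18) × (3/18) ≈ 0.00359583
finch: (59/103) × (16/59) × (24/59) × (20/59) × (6/59) ≈ 0.00217831
warbler: (26/103) × (20/26) × (1/26) × (12/26) × (1/26) ≈ 0.000132573
P(finch | x) = 0.00217831 / 0.005906713 ≈ 0.369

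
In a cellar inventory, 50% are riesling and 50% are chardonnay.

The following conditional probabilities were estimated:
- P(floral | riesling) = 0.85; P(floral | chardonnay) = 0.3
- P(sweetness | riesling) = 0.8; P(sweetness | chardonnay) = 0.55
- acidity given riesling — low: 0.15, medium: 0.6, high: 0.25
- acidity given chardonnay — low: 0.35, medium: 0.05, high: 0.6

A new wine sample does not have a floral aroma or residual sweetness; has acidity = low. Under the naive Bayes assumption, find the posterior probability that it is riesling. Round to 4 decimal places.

0.0392

riesling: 0.5 × (1−0.85) × (1−0.8) × 0.15 = 0.00225
chardonnay: 0.5 × (1−0.3) × (1−0.55) × 0.35 = 0.055125
P(riesling | x) = 0.00225 / 0.057375 ≈ 0.0392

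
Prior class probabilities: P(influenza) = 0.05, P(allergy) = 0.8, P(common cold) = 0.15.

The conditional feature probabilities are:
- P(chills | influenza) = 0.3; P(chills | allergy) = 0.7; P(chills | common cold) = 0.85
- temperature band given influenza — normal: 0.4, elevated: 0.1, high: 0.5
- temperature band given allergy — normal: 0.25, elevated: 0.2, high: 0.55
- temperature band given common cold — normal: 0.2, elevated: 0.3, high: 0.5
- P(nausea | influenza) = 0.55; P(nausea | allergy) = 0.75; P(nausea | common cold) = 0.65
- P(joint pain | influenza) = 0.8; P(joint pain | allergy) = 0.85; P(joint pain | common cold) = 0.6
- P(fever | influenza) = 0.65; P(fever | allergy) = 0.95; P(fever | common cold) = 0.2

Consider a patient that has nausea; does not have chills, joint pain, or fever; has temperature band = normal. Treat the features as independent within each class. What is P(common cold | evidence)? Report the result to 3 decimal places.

influenza: 0.05 × (1−0.3) × 0.4 × 0.55 × (1−0.8) × (1−0.65) = 0.000539
allergy: 0.8 × (1−0.7) × 0.25 × 0.75 × (1−0.85) × (1−0.95) = 0.0003375
common cold: 0.15 × (1−0.85) × 0.2 × 0.65 × (1−0.6) × (1−0.2) = 0.000936
P(common cold | x) = 0.000936 / 0.0018125 ≈ 0.516

0.516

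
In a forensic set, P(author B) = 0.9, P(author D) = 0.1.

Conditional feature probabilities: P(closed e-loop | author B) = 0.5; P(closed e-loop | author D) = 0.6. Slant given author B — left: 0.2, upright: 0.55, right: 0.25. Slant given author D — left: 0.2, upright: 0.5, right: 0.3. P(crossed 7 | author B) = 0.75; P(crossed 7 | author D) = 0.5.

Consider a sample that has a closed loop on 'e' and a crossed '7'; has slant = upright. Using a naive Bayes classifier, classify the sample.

author B: 0.9 × 0.5 × 0.55 × 0.75 = 0.185625
author D: 0.1 × 0.6 × 0.5 × 0.5 = 0.015
Highest score → author B.

author B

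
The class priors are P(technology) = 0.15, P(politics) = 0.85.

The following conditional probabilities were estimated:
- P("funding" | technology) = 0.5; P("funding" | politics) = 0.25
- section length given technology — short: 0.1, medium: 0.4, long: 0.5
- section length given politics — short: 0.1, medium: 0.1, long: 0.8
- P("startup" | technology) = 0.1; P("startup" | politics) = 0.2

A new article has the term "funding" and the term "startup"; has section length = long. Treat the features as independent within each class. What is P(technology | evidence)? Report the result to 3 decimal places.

0.099

technology: 0.15 × 0.5 × 0.5 × 0.1 = 0.00375
politics: 0.85 × 0.25 × 0.8 × 0.2 = 0.034
P(technology | x) = 0.00375 / 0.03775 ≈ 0.099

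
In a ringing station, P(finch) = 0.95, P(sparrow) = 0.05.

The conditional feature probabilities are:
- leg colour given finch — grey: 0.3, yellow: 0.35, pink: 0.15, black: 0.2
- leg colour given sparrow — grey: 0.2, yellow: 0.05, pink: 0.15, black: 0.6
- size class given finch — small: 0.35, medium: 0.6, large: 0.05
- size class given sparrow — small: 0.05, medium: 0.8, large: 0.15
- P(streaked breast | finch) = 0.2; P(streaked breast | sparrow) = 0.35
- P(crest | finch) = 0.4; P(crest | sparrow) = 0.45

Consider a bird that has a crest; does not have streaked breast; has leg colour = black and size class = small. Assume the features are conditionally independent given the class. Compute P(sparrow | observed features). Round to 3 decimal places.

0.020

finch: 0.95 × 0.2 × 0.35 × (1−0.2) × 0.4 = 0.02128
sparrow: 0.05 × 0.6 × 0.05 × (1−0.35) × 0.45 = 0.00043875
P(sparrow | x) = 0.00043875 / 0.02171875 ≈ 0.020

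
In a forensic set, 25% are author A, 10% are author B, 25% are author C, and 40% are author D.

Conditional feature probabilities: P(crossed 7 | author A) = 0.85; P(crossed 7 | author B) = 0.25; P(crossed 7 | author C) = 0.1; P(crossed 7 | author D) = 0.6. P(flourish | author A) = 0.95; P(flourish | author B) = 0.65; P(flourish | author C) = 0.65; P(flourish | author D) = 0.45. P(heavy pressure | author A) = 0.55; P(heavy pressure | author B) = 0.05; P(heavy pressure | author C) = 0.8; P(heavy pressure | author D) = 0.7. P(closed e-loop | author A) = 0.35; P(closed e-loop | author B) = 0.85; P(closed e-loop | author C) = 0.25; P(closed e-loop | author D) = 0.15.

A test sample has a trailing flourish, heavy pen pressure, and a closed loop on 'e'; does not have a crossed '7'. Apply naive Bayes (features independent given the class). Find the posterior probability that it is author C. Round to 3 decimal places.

author A: 0.25 × (1−0.85) × 0.95 × 0.55 × 0.35 = 0.0068578125
author B: 0.1 × (1−0.25) × 0.65 × 0.05 × 0.85 = 0.002071875
author C: 0.25 × (1−0.1) × 0.65 × 0.8 × 0.25 = 0.02925
author D: 0.4 × (1−0.6) × 0.45 × 0.7 × 0.15 = 0.00756
P(author C | x) = 0.02925 / 0.0457396875 ≈ 0.639

0.639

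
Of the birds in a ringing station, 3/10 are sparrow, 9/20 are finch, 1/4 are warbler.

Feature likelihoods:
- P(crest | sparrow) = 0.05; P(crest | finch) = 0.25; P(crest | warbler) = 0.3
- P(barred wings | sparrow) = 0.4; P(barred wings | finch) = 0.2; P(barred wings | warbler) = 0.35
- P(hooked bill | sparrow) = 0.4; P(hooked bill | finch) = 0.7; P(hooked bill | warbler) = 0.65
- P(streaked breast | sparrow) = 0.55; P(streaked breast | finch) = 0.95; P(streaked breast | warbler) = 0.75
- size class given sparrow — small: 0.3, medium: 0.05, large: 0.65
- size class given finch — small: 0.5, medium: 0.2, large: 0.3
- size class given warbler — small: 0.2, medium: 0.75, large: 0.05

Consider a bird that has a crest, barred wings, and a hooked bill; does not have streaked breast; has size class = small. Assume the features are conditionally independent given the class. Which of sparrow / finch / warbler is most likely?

warbler

sparrow: 0.3 × 0.05 × 0.4 × 0.4 × (1−0.55) × 0.3 = 0.000324
finch: 0.45 × 0.25 × 0.2 × 0.7 × (1−0.95) × 0.5 = 0.00039375
warbler: 0.25 × 0.3 × 0.35 × 0.65 × (1−0.75) × 0.2 = 0.000853125
Highest score → warbler.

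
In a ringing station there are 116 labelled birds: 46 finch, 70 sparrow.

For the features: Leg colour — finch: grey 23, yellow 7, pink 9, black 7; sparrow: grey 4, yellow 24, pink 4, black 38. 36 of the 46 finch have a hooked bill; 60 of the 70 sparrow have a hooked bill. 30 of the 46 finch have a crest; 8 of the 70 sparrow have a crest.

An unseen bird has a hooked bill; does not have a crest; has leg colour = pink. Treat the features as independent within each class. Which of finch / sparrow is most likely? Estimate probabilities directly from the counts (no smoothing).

sparrow

finch: (46/116) × (9/46) × (36/46) × (16/46) ≈ 0.0211199
sparrow: (70/116) × (4/70) × (60/70) × (62/70) ≈ 0.0261787
Highest score → sparrow.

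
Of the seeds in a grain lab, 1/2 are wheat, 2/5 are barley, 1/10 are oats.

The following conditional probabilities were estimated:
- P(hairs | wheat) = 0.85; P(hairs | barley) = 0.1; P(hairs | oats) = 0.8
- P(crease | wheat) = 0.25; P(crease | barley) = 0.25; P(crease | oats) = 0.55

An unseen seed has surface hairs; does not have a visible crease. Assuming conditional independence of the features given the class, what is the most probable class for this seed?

wheat

wheat: 0.5 × 0.85 × (1−0.25) = 0.31875
barley: 0.4 × 0.1 × (1−0.25) = 0.03
oats: 0.1 × 0.8 × (1−0.55) = 0.036
Highest score → wheat.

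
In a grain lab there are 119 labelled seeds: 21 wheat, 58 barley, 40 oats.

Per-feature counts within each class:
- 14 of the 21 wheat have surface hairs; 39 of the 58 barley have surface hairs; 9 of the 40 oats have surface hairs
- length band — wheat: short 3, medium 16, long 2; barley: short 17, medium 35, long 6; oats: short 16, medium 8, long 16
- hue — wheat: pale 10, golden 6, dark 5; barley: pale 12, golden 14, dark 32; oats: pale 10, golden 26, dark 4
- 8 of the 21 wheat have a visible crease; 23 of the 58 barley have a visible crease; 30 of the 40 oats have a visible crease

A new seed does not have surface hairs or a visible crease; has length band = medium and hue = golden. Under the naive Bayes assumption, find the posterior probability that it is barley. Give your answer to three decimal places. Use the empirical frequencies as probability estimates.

wheat: (21/119) × (7/21) × (16/21) × (6/21) × (13/21) ≈ 0.00792698
barley: (58/119) × (19/58) × (35/58) × (14/58) × (35/58) ≈ 0.0140342
oats: (40/119) × (31/40) × (8/40) × (26/40) × (10/40) ≈ 0.00846639
P(barley | x) = 0.0140342 / 0.03042757 ≈ 0.461

0.461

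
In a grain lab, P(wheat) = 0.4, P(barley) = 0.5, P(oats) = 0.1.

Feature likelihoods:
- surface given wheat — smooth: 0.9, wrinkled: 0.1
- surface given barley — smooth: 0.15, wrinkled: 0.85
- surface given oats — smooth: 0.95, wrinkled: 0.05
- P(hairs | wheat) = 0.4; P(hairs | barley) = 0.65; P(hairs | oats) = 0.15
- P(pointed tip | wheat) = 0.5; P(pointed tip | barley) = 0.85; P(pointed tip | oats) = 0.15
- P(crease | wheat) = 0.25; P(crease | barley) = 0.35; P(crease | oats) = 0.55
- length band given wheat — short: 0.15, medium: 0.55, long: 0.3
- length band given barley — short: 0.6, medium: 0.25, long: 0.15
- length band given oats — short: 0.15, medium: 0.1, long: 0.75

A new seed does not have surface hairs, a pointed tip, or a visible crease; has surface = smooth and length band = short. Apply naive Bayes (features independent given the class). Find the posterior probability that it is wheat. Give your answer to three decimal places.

0.663

wheat: 0.4 × 0.9 × (1−0.4) × (1−0.5) × (1−0.25) × 0.15 = 0.01215
barley: 0.5 × 0.15 × (1−0.65) × (1−0.85) × (1−0.35) × 0.6 = 0.001535625
oats: 0.1 × 0.95 × (1−0.15) × (1−0.15) × (1−0.55) × 0.15 = 0.00463303125
P(wheat | x) = 0.01215 / 0.01831865625 ≈ 0.663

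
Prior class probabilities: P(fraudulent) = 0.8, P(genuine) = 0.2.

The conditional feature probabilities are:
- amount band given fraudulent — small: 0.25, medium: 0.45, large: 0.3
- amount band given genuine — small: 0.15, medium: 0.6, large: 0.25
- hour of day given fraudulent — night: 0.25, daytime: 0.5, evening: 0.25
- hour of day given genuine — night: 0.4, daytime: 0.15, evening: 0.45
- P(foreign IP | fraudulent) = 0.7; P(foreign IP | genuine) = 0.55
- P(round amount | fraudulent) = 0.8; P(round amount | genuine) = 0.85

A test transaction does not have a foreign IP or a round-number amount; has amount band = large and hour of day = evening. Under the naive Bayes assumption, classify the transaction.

fraudulent: 0.8 × 0.3 × 0.25 × (1−0.7) × (1−0.8) = 0.0036
genuine: 0.2 × 0.25 × 0.45 × (1−0.55) × (1−0.85) = 0.00151875
Highest score → fraudulent.

fraudulent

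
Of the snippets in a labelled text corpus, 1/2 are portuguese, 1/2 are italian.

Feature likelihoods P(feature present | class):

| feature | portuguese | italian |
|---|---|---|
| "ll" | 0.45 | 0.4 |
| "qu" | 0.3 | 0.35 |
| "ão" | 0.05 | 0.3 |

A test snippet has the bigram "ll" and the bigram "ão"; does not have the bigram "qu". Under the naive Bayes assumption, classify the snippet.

portuguese: 0.5 × 0.45 × (1−0.3) × 0.05 = 0.007875
italian: 0.5 × 0.4 × (1−0.35) × 0.3 = 0.039
Highest score → italian.

italian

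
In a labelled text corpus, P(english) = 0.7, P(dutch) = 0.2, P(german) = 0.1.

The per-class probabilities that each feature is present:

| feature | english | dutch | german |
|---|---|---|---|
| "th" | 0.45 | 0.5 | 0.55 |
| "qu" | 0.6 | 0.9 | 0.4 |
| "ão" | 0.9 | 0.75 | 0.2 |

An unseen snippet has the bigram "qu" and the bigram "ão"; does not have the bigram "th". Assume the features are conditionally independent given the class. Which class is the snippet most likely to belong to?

english: 0.7 × (1−0.45) × 0.6 × 0.9 = 0.2079
dutch: 0.2 × (1−0.5) × 0.9 × 0.75 = 0.0675
german: 0.1 × (1−0.55) × 0.4 × 0.2 = 0.0036
Highest score → english.

english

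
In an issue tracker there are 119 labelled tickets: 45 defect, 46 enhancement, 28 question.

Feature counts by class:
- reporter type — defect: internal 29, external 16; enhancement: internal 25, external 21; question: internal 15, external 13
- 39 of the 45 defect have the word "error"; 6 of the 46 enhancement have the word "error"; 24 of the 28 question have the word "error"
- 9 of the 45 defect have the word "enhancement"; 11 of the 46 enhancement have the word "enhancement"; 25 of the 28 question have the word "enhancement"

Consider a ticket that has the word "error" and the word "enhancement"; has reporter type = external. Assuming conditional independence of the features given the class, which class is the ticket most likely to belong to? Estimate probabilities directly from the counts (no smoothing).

question

defect: (45/119) × (16/45) × (39/45) × (9/45) ≈ 0.0233053
enhancement: (46/119) × (21/46) × (6/46) × (11/46) ≈ 0.00550428
question: (28/119) × (13/28) × (24/28) × (25/28) ≈ 0.0836049
Highest score → question.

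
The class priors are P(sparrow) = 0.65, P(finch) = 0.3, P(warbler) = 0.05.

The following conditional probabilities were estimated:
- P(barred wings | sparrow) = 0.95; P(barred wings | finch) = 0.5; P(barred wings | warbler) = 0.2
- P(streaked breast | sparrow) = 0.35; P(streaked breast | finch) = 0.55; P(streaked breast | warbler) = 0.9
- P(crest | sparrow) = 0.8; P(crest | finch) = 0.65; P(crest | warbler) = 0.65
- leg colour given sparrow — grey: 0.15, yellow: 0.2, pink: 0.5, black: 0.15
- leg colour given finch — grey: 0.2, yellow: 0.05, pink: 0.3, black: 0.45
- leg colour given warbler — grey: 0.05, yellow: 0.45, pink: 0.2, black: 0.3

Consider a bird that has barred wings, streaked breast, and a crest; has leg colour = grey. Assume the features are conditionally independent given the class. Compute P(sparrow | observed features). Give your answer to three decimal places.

0.702

sparrow: 0.65 × 0.95 × 0.35 × 0.8 × 0.15 = 0.025935
finch: 0.3 × 0.5 × 0.55 × 0.65 × 0.2 = 0.010725
warbler: 0.05 × 0.2 × 0.9 × 0.65 × 0.05 = 0.0002925
P(sparrow | x) = 0.025935 / 0.0369525 ≈ 0.702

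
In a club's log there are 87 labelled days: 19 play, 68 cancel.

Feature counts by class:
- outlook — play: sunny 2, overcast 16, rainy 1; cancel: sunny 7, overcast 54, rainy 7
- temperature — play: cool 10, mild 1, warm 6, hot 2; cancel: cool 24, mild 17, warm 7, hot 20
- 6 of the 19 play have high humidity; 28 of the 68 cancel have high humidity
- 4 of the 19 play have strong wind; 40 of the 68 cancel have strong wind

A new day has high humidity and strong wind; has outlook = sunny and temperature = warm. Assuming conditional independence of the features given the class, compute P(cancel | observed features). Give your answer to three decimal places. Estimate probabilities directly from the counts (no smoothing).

0.806

play: (19/87) × (2/19) × (6/19) × (6/19) × (4/19) ≈ 0.000482628
cancel: (68/87) × (7/68) × (7/68) × (28/68) × (40/68) ≈ 0.00200617
P(cancel | x) = 0.00200617 / 0.002488798 ≈ 0.806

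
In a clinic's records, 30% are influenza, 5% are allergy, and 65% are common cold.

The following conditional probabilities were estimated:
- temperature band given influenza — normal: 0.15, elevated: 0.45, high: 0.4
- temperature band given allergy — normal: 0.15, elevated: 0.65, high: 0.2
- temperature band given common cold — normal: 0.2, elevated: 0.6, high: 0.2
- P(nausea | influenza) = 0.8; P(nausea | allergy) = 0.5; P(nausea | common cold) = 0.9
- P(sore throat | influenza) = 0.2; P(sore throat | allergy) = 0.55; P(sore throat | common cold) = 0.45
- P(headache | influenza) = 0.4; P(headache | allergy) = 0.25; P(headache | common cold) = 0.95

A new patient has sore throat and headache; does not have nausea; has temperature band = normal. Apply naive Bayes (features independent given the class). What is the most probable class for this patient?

common cold

influenza: 0.3 × 0.15 × (1−0.8) × 0.2 × 0.4 = 0.00072
allergy: 0.05 × 0.15 × (1−0.5) × 0.55 × 0.25 = 0.000515625
common cold: 0.65 × 0.2 × (1−0.9) × 0.45 × 0.95 = 0.0055575
Highest score → common cold.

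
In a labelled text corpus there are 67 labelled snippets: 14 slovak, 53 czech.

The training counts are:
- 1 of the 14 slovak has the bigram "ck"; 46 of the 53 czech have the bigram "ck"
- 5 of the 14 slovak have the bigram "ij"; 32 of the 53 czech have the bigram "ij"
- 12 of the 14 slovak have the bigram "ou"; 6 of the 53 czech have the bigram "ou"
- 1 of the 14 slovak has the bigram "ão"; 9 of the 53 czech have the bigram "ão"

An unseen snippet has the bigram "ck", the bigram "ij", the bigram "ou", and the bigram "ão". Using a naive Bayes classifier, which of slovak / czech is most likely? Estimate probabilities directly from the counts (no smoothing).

slovak: (14/67) × (1/14) × (5/14) × (12/14) × (1/14) ≈ 0.000326357
czech: (53/67) × (46/53) × (32/53) × (6/53) × (9/53) ≈ 0.00796891
Highest score → czech.

czech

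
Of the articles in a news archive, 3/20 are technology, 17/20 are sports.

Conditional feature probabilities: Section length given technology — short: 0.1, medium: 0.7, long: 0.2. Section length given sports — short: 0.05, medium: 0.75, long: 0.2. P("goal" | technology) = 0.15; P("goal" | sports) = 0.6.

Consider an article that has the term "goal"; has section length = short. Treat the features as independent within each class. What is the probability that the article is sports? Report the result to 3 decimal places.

0.919

technology: 0.15 × 0.1 × 0.15 = 0.00225
sports: 0.85 × 0.05 × 0.6 = 0.0255
P(sports | x) = 0.0255 / 0.02775 ≈ 0.919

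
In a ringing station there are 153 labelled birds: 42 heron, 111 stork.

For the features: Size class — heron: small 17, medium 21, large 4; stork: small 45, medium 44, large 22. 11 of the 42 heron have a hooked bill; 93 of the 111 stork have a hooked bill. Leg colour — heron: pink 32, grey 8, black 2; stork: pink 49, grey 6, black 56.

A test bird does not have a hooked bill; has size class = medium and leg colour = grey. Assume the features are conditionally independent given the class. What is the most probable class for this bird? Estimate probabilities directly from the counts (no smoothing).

heron: (42/153) × (21/42) × (31/42) × (8/42) ≈ 0.0192966
stork: (111/153) × (44/111) × (18/111) × (6/111) ≈ 0.0025208
Highest score → heron.

heron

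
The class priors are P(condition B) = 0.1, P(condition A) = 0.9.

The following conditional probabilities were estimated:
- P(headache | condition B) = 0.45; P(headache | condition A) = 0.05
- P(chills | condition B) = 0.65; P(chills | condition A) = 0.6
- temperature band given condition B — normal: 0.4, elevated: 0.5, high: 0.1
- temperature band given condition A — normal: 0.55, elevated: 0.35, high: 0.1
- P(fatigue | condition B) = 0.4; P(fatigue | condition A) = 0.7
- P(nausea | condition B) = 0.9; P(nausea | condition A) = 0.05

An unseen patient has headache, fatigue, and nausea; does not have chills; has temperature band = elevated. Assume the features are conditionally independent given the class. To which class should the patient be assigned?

condition B: 0.1 × 0.45 × (1−0.65) × 0.5 × 0.4 × 0.9 = 0.002835
condition A: 0.9 × 0.05 × (1−0.6) × 0.35 × 0.7 × 0.05 = 0.0002205
Highest score → condition B.

condition B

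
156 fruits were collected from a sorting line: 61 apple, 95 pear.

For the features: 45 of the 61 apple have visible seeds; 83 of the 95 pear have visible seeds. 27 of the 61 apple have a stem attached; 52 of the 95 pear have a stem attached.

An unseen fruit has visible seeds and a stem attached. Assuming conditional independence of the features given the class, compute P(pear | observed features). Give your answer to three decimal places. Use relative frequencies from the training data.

0.695

apple: (61/156) × (45/61) × (27/61) ≈ 0.12768
pear: (95/156) × (83/95) × (52/95) ≈ 0.291228
P(pear | x) = 0.291228 / 0.418908 ≈ 0.695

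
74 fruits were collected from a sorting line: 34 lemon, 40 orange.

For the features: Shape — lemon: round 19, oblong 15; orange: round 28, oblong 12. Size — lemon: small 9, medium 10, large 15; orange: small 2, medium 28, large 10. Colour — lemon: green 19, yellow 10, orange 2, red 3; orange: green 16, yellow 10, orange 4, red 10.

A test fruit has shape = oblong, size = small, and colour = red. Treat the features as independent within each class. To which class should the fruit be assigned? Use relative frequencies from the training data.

lemon: (34/74) × (15/34) × (9/34) × (3/34) ≈ 0.00473441
orange: (40/74) × (12/40) × (2/40) × (10/40) ≈ 0.00202703
Highest score → lemon.

lemon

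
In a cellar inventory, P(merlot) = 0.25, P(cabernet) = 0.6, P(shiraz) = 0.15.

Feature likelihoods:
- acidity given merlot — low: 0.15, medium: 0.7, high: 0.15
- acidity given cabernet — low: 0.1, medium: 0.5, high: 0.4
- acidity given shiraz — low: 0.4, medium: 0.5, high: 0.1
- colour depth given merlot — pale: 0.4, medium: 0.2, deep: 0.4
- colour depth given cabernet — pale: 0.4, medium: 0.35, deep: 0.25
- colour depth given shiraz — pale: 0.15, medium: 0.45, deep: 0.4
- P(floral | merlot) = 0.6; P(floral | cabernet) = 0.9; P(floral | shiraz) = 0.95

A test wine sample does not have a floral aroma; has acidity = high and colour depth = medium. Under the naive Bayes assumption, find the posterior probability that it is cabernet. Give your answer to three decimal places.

0.716

merlot: 0.25 × 0.15 × 0.2 × (1−0.6) = 0.003
cabernet: 0.6 × 0.4 × 0.35 × (1−0.9) = 0.0084
shiraz: 0.15 × 0.1 × 0.45 × (1−0.95) = 0.0003375
P(cabernet | x) = 0.0084 / 0.0117375 ≈ 0.716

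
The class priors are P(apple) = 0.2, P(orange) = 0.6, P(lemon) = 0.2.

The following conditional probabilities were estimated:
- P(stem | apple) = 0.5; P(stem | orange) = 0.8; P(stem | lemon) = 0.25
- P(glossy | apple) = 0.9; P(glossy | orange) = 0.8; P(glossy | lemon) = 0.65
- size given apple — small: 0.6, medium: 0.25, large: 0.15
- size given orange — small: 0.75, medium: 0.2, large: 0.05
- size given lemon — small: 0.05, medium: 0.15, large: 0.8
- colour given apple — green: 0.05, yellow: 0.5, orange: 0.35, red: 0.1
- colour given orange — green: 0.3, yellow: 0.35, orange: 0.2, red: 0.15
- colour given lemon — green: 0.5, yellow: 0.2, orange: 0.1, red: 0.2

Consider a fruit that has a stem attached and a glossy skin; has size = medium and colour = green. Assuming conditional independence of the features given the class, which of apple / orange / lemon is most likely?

orange

apple: 0.2 × 0.5 × 0.9 × 0.25 × 0.05 = 0.001125
orange: 0.6 × 0.8 × 0.8 × 0.2 × 0.3 = 0.02304
lemon: 0.2 × 0.25 × 0.65 × 0.15 × 0.5 = 0.0024375
Highest score → orange.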